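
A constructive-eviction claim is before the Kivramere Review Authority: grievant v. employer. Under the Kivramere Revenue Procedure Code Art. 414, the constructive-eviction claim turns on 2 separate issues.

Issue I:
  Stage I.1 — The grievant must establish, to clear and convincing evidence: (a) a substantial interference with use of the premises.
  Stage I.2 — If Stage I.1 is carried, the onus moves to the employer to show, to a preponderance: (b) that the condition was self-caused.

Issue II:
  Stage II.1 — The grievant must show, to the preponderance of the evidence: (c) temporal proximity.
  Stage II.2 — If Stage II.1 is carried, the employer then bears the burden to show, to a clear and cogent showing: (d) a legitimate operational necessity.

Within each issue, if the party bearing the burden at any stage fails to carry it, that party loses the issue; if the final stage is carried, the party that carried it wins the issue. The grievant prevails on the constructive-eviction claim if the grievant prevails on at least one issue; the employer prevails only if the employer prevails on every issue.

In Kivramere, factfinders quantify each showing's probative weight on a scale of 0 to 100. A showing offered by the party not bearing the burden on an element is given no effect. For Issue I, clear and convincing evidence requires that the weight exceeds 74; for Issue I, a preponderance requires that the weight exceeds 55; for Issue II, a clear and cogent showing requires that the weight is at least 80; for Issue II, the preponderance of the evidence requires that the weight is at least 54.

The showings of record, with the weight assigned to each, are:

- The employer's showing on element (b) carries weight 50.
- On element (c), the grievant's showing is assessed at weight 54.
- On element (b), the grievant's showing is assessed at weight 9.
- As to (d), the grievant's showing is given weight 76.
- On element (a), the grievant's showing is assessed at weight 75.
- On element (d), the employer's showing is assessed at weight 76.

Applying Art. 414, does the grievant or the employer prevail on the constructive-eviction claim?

— Issue I —
At Stage I.1 the grievant must meet clear and convincing evidence (weight exceeds 74): on (a) the weight is 75, which does exceed 74, so (a) meets the standard.
  Stage I.1 is satisfied; the onus moves to the employer.
At Stage I.2 the employer must meet a preponderance (weight exceeds 55): on (b) the weight is 50 (the grievant's 9 is given no effect), ≤ 55, so (b) does not meet the standard.
  Not every element is met, so the employer fails to carry Stage I.2.
The grievant prevails on this issue.
— Issue II —
Stage II.1 (grievant, the preponderance of the evidence, weight is at least 54): (c) 54 ≥ 54 — meets.
  All elements met. The burden passes to the employer.
Stage II.2 (employer, a clear and cogent showing, weight is at least 80): (d) 76 (grievant's 76 disregarded) < 80 — fails.
  The employer does not carry Stage II.2.
The analysis ends at Stage II.2; the grievant prevails on this issue.
Per-issue: Issue I → grievant; Issue II → grievant. The grievant must prevail on at least one issue; overall, the grievant prevails.

grievant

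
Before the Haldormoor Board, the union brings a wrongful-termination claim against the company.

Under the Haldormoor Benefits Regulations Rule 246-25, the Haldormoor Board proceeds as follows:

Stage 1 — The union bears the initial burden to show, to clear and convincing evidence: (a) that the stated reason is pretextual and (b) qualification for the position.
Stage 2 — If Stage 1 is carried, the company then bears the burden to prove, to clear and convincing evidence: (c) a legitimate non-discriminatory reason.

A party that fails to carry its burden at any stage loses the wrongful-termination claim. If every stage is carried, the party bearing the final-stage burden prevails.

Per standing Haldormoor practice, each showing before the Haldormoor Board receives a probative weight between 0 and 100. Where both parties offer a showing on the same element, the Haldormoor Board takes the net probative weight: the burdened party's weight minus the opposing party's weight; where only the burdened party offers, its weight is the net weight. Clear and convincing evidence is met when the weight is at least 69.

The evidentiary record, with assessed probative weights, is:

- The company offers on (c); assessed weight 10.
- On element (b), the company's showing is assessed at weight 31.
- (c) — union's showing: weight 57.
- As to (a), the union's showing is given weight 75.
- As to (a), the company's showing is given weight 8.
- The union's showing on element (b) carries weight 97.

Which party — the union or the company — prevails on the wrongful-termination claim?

company

Stage 1 (union, clear and convincing evidence, weight is at least 69): (a) net 75−8=67 < 69 — fails; (b) net 97−31=66 < 69 — fails.
  The union does not carry Stage 1.
The analysis ends at Stage 1; the company prevails.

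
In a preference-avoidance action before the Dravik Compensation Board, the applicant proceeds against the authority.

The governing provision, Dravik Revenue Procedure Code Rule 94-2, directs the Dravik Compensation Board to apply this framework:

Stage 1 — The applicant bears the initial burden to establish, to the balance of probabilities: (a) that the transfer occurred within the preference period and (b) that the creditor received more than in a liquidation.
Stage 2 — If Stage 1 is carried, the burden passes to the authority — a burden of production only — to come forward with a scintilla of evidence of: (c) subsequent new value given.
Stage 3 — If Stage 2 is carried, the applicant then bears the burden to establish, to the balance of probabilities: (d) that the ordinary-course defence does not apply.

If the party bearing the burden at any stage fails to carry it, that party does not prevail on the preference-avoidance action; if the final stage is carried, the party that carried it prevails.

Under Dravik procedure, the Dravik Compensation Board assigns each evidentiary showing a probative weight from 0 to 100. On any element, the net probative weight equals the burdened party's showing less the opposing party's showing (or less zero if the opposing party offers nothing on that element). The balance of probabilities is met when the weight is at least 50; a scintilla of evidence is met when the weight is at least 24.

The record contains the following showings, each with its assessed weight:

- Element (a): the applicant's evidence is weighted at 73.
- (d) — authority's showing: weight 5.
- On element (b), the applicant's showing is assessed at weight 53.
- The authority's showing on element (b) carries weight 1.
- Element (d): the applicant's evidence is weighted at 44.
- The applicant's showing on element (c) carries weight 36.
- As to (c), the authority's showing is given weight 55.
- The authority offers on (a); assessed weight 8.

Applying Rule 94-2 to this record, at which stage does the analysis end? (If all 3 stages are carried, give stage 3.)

Stage 1 — burden on applicant; standard: the balance of probabilities (weight is at least 50).
    (a): 73 − 8 = 65 ≥ 50 [met]
    (b): 53 − 1 = 52 ≥ 50 [met]
  Stage 1 is satisfied; the onus moves to the authority.
Stage 2 — burden on authority; standard: a scintilla of evidence (weight is at least 24).
    (c): 55 − 36 = 19 < 24 [not met]
  Not every element is met, so the authority fails to carry Stage 2.
So the applicant prevails.

stage 2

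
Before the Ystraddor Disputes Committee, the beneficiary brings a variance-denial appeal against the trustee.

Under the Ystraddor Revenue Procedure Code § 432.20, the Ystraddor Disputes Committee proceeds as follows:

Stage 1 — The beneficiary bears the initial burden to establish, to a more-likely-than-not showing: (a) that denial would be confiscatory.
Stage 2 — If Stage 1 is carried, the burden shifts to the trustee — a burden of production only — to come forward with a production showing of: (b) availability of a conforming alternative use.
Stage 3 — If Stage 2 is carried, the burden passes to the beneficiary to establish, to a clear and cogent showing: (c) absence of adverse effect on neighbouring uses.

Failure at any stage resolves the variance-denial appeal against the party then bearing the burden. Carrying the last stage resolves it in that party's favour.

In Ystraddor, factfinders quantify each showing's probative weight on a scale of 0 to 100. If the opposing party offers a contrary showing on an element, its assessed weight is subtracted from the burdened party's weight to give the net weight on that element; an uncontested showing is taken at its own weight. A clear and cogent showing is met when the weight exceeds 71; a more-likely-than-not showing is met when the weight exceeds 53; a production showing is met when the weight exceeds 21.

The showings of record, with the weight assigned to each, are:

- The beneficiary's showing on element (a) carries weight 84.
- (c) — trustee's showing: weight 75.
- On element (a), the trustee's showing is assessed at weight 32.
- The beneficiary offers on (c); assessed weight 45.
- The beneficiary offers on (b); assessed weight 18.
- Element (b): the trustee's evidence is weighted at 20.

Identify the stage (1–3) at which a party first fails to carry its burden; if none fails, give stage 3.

At Stage 1 the beneficiary must meet a more-likely-than-not showing (weight exceeds 53): on (a) the weight is 84 less the opposing 32 gives net 52, which does not exceed 53, so (a) does not meet the standard.
  Stage 1 not carried; the beneficiary fails its burden.
The trustee prevails.

stage 1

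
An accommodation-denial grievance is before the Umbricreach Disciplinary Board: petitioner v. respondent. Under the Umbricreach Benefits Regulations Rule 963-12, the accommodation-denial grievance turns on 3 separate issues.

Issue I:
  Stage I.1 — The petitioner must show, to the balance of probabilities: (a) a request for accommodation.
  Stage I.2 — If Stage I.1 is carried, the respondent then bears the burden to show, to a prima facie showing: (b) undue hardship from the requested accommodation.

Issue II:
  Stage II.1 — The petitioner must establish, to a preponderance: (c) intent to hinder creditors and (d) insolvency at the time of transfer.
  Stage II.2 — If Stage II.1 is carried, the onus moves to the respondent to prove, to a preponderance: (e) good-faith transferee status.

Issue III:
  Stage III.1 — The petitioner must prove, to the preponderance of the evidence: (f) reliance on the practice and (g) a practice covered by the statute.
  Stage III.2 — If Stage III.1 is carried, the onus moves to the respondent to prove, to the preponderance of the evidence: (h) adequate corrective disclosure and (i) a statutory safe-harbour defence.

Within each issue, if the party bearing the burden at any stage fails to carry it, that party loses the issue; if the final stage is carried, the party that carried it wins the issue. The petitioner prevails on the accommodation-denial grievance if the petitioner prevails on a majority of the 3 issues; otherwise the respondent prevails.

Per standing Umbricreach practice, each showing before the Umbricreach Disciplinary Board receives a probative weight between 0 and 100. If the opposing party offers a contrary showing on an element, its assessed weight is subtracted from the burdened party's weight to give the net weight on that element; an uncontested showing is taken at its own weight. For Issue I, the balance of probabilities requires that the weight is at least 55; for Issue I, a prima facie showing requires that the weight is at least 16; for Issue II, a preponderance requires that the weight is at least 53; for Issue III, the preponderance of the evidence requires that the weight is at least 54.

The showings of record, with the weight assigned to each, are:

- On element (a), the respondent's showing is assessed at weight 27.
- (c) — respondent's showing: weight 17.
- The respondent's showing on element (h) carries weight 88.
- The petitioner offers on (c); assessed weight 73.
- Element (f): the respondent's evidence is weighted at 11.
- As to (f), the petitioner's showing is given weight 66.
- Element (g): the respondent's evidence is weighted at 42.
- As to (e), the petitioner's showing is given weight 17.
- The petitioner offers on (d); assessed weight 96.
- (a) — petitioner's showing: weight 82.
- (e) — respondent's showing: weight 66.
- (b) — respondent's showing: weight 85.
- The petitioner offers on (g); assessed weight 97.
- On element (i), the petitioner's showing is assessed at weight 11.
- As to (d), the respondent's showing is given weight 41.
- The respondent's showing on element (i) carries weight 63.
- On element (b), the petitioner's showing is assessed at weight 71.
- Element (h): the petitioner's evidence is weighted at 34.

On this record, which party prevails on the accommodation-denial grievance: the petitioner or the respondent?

— Issue I —
Stage I.1 (petitioner, the balance of probabilities, weight is at least 55): (a) net 82−27=55 ≥ 55 — meets.
  The petitioner carries Stage I.1; the respondent now bears the burden.
Stage I.2 (respondent, a prima facie showing, weight is at least 16): (b) net 85−71=14 < 16 — fails.
  Not every element is met, so the respondent fails to carry Stage I.2.
So the petitioner prevails on this issue.
— Issue II —
Stage II.1 (petitioner, a preponderance, weight is at least 53): (c) net 73−17=56 ≥ 53 — meets; (d) net 96−41=55 ≥ 53 — meets.
  The petitioner carries Stage II.1; the respondent now bears the burden.
Stage II.2 (respondent, a preponderance, weight is at least 53): (e) net 66−17=49 < 53 — fails.
  The respondent does not carry Stage II.2.
The petitioner prevails on this issue.
— Issue III —
At Stage III.1 the petitioner must meet the preponderance of the evidence (weight is at least 54): on (f) the weight is 66 less the opposing 11 gives net 55, ≥ 54, so (f) meets the standard; on (g) the weight is 97 less the opposing 42 gives net 55, which does reach 54, so (g) meets the standard.
  Stage III.1 is satisfied; the onus moves to the respondent.
At Stage III.2 the respondent must meet the preponderance of the evidence (weight is at least 54): on (h) the weight is 88 less the opposing 34 gives net 54, which does reach 54, so (h) meets the standard; on (i) the weight is 63 less the opposing 11 gives net 52, < 54, so (i) does not meet the standard.
  The respondent does not carry Stage III.2.
The petitioner prevails on this issue.
Per-issue: Issue I → petitioner; Issue II → petitioner; Issue III → petitioner. The petitioner must prevail on a majority of issues; overall, the petitioner prevails.

petitioner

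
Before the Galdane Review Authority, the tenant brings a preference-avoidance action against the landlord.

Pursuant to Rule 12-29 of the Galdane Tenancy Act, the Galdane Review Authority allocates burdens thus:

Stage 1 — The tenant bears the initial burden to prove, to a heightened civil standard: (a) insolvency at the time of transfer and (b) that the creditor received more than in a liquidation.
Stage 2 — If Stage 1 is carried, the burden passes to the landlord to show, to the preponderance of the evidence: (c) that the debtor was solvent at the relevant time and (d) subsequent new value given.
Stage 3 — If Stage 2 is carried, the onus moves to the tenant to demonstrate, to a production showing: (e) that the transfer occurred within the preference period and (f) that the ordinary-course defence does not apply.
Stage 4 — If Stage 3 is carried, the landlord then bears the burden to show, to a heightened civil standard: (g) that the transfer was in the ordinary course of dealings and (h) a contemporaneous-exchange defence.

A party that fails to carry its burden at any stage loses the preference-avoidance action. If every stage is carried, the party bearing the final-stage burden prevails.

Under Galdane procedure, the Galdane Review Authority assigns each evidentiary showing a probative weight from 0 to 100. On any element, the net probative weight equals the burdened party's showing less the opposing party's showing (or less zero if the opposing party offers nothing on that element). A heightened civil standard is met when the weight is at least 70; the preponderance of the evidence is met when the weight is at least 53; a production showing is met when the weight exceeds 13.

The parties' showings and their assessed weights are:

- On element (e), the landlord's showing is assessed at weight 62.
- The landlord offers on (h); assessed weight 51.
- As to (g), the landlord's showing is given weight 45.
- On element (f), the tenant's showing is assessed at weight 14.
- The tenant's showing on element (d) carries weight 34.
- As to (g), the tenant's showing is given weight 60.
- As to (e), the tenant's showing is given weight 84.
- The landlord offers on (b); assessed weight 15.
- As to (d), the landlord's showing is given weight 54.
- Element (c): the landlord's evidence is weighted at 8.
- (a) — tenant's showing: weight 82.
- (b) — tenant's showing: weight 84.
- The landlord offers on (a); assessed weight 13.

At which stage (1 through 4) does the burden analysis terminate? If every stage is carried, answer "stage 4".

Stage 1 (tenant, a heightened civil standard, weight is at least 70): (a) net 82−13=69 < 70 — fails; (b) net 84−15=69 < 70 — fails.
  Stage 1 not carried; the tenant fails its burden.
So the landlord prevails.

stage 1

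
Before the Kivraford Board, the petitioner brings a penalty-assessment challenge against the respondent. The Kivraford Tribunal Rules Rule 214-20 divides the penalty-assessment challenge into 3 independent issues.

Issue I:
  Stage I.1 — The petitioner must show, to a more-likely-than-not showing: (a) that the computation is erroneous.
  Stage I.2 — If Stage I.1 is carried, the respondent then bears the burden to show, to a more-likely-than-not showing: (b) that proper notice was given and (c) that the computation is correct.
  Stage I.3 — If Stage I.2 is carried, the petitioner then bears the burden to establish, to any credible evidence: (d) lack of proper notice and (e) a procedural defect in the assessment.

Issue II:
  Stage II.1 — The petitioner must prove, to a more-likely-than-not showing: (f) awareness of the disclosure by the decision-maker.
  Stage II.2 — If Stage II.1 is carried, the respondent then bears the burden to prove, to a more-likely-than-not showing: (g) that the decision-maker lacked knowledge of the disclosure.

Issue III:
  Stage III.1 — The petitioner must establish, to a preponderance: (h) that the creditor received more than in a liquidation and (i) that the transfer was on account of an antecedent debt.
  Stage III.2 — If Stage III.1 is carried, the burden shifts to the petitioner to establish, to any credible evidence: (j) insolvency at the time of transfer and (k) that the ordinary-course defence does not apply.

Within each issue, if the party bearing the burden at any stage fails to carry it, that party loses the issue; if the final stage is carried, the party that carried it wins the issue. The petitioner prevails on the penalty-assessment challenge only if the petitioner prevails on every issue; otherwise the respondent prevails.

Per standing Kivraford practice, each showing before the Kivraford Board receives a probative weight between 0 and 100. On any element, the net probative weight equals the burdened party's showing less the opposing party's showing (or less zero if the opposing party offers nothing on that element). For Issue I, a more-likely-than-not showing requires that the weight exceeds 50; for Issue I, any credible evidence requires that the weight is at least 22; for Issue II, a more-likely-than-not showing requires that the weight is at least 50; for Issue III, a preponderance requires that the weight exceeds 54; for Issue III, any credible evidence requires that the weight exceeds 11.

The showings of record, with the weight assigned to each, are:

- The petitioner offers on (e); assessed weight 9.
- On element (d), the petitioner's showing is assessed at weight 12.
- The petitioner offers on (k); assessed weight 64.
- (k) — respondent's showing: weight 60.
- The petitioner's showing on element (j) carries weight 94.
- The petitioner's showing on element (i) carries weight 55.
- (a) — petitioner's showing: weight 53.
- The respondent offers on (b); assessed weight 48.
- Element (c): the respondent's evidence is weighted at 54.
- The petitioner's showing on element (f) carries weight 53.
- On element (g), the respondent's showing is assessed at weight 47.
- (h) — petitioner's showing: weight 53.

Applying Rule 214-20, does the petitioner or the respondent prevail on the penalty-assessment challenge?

respondent

— Issue I —
At Stage I.1 the petitioner must meet a more-likely-than-not showing (weight exceeds 50): on (a) the weight is 53, which does exceed 50, so (a) meets the standard.
  Stage I.1 is satisfied; the onus moves to the respondent.
At Stage I.2 the respondent must meet a more-likely-than-not showing (weight exceeds 50): on (b) the weight is 48, which does not exceed 50, so (b) does not meet the standard; on (c) the weight is 54, which does exceed 50, so (c) meets the standard.
  Not every element is met, so the respondent fails to carry Stage I.2.
The analysis ends at Stage I.2; the petitioner prevails on this issue.
— Issue II —
Stage II.1 (petitioner, a more-likely-than-not showing, weight is at least 50): (f) 53 ≥ 50 — meets.
  Stage II.1 carried; the burden shifts to the respondent.
Stage II.2 (respondent, a more-likely-than-not showing, weight is at least 50): (g) 47 < 50 — fails.
  Not every element is met, so the respondent fails to carry Stage II.2.
The petitioner prevails on this issue.
— Issue III —
Stage III.1 — burden on petitioner; standard: a preponderance (weight exceeds 54).
    (h): 53 ≤ 54 [not met]
    (i): 55 > 54 [met]
  Stage III.1 not carried; the petitioner fails its burden.
So the respondent prevails on this issue.
Per-issue: Issue I → petitioner; Issue II → petitioner; Issue III → respondent. The petitioner must prevail on every issue; overall, the respondent prevails.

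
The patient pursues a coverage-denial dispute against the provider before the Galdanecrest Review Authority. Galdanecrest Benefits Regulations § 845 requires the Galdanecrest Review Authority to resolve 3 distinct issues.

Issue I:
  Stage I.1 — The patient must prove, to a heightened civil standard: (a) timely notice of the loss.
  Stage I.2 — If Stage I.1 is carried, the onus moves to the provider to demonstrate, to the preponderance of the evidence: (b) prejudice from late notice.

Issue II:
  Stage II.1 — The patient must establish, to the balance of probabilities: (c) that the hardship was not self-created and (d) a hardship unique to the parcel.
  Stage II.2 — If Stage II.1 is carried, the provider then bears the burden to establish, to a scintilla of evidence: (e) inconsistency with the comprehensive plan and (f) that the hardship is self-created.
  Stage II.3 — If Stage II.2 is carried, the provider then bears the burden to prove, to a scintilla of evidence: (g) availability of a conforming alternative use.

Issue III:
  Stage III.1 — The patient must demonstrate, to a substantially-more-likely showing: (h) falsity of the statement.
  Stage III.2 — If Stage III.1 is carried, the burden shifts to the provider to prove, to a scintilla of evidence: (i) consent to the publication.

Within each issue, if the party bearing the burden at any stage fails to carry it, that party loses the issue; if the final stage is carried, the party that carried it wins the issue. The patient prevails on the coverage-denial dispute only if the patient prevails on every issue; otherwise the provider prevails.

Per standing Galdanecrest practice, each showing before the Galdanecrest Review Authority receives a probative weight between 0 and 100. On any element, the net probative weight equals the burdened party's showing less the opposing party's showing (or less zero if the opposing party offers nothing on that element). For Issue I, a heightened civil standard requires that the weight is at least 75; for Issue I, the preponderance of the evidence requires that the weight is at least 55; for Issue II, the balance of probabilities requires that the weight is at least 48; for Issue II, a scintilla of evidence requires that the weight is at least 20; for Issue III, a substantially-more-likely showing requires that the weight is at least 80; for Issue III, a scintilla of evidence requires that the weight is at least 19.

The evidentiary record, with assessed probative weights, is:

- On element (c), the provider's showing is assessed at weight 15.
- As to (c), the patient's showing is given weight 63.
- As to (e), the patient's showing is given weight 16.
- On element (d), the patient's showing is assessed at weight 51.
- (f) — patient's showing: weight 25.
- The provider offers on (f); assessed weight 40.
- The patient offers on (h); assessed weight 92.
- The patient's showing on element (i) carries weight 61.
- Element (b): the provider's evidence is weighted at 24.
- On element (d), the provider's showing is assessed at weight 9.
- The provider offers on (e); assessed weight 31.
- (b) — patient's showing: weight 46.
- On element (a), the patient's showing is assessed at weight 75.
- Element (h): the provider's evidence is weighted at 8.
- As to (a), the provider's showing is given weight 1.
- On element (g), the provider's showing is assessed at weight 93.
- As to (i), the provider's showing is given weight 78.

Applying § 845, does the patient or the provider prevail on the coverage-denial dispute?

provider

— Issue I —
Stage I.1 — burden on patient; standard: a heightened civil standard (weight is at least 75).
    (a): 75 − 1 = 74 < 75 [not met]
  Stage I.1 not carried; the patient fails its burden.
The provider prevails on this issue.
— Issue II —
At Stage II.1 the patient must meet the balance of probabilities (weight is at least 48): on (c) the weight is 63 less the opposing 15 gives net 48, which does reach 48, so (c) meets the standard; on (d) the weight is 51 less the opposing 9 gives net 42, which does not reach 48, so (d) does not meet the standard.
  Not every element is met, so the patient fails to carry Stage II.1.
So the provider prevails on this issue.
— Issue III —
At Stage III.1 the patient must meet a substantially-more-likely showing (weight is at least 80): on (h) the weight is 92 less the opposing 8 gives net 84, ≥ 80, so (h) meets the standard.
  The patient carries Stage III.1; the provider now bears the burden.
At Stage III.2 the provider must meet a scintilla of evidence (weight is at least 19): on (i) the weight is 78 less the opposing 61 gives net 17, which does not reach 19, so (i) does not meet the standard.
  Not every element is met, so the provider fails to carry Stage III.2.
The analysis ends at Stage III.2; the patient prevails on this issue.
Per-issue: Issue I → provider; Issue II → provider; Issue III → patient. The patient must prevail on every issue; overall, the provider prevails.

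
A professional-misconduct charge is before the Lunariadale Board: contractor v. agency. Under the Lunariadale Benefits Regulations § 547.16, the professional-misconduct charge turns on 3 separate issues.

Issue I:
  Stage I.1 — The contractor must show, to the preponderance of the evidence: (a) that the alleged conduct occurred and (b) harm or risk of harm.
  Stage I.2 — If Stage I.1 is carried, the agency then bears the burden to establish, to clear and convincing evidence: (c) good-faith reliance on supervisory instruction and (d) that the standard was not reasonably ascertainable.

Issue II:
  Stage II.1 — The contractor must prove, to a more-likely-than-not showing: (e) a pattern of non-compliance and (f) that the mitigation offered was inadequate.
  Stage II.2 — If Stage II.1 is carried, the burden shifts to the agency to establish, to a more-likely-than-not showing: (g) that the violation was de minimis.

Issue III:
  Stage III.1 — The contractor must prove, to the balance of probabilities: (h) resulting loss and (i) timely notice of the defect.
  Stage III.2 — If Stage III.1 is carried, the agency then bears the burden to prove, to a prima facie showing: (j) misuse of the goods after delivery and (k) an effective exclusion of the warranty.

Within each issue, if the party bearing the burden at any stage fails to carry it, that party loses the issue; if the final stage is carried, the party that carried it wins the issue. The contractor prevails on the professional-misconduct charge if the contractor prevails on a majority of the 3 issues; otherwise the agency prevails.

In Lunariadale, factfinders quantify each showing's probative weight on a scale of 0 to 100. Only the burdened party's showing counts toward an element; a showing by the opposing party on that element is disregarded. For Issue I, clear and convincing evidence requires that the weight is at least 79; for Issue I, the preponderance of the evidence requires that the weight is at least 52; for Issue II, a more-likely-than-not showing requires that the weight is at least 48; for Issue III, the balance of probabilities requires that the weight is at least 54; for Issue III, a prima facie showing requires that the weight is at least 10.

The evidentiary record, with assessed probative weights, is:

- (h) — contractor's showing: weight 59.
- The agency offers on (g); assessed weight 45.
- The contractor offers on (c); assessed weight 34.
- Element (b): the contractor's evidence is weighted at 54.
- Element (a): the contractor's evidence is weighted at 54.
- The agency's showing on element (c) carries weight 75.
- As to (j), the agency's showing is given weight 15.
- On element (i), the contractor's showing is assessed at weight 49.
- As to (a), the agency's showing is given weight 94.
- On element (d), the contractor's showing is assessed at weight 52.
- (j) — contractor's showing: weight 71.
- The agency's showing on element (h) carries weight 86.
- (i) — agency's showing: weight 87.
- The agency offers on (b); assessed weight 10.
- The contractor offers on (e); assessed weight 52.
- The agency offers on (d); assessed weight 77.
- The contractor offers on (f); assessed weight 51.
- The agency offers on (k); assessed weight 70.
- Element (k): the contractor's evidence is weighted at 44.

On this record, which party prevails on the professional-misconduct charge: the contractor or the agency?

contractor

— Issue I —
At Stage I.1 the contractor must meet the preponderance of the evidence (weight is at least 52): on (a) the weight is 54 (the agency's 94 is given no effect), ≥ 52, so (a) meets the standard; on (b) the weight is 54 (the agency's 10 is given no effect), which does reach 52, so (b) meets the standard.
  Stage I.1 carried; the burden shifts to the agency.
At Stage I.2 the agency must meet clear and convincing evidence (weight is at least 79): on (c) the weight is 75 (the contractor's 34 is given no effect), which does not reach 79, so (c) does not meet the standard; on (d) the weight is 77 (the contractor's 52 is given no effect), which does not reach 79, so (d) does not meet the standard.
  Stage I.2 not carried; the agency fails its burden.
So the contractor prevails on this issue.
— Issue II —
At Stage II.1 the contractor must meet a more-likely-than-not showing (weight is at least 48): on (e) the weight is 52, ≥ 48, so (e) meets the standard; on (f) the weight is 51, which does reach 48, so (f) meets the standard.
  Stage II.1 carried; the burden shifts to the agency.
At Stage II.2 the agency must meet a more-likely-than-not showing (weight is at least 48): on (g) the weight is 45, < 48, so (g) does not meet the standard.
  The agency does not carry Stage II.2.
The contractor prevails on this issue.
— Issue III —
Stage III.1 — burden on contractor; standard: the balance of probabilities (weight is at least 54).
    (h): 59 (agency's 86 disregarded) ≥ 54 [met]
    (i): 49 (agency's 87 disregarded) < 54 [not met]
  The contractor does not carry Stage III.1.
The analysis ends at Stage III.1; the agency prevails on this issue.
Per-issue: Issue I → contractor; Issue II → contractor; Issue III → agency. The contractor must prevail on a majority of issues; overall, the contractor prevails.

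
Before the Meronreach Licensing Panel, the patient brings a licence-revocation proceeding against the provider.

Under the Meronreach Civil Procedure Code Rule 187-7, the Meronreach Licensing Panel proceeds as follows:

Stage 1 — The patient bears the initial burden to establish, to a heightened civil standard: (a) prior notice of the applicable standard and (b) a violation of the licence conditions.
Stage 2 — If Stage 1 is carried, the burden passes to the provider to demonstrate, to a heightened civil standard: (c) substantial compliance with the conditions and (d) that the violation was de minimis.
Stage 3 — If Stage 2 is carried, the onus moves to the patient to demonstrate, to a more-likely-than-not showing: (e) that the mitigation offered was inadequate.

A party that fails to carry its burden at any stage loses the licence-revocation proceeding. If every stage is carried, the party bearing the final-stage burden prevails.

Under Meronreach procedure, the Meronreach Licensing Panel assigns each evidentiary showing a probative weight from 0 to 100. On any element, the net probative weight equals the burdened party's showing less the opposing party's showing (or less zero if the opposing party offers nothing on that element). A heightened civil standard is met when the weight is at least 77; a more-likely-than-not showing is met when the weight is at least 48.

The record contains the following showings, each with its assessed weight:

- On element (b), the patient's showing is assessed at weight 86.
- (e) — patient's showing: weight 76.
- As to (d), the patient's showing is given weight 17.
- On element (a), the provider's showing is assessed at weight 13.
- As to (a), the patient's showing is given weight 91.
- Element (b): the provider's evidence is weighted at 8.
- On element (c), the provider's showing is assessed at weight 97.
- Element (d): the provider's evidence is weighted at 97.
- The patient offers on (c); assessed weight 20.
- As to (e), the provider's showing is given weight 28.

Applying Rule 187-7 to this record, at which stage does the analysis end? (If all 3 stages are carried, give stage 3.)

Stage 1 — burden on patient; standard: a heightened civil standard (weight is at least 77).
    (a): 91 − 13 = 78 ≥ 77 [met]
    (b): 86 − 8 = 78 ≥ 77 [met]
  Stage 1 is satisfied; the onus moves to the provider.
Stage 2 — burden on provider; standard: a heightened civil standard (weight is at least 77).
    (c): 97 − 20 = 77 ≥ 77 [met]
    (d): 97 − 17 = 80 ≥ 77 [met]
  Stage 2 carried; the burden shifts to the patient.
Stage 3 — burden on patient; standard: a more-likely-than-not showing (weight is at least 48).
    (e): 76 − 28 = 48 ≥ 48 [met]
  All elements met at the final stage.
With every stage satisfied, the patient prevails.

stage 3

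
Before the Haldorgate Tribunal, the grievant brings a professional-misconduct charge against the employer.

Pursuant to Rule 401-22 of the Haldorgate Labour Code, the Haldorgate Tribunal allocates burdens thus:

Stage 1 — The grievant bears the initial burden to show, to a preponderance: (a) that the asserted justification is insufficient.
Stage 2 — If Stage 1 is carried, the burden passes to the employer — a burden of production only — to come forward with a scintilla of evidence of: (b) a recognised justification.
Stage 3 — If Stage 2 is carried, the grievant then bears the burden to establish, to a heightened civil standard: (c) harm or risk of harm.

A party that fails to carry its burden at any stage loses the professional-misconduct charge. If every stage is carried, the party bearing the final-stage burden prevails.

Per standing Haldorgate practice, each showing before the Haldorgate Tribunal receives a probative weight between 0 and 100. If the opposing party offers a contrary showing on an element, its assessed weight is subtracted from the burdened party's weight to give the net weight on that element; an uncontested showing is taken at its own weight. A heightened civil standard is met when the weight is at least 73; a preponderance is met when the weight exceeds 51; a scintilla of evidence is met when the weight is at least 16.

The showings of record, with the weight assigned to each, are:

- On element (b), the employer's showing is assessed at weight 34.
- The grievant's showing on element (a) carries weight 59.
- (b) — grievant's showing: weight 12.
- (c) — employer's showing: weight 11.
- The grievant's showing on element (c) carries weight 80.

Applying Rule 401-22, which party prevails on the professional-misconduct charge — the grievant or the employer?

employer

Stage 1 (grievant, a preponderance, weight exceeds 51): (a) 59 > 51 — meets.
  The grievant carries Stage 1; the employer now bears the burden.
Stage 2 (employer, a scintilla of evidence, weight is at least 16): (b) net 34−12=22 ≥ 16 — meets.
  Stage 2 is satisfied; the onus moves to the grievant.
Stage 3 (grievant, a heightened civil standard, weight is at least 73): (c) net 80−11=69 < 73 — fails.
  Not every element is met, so the grievant fails to carry Stage 3.
The analysis ends at Stage 3; the employer prevails.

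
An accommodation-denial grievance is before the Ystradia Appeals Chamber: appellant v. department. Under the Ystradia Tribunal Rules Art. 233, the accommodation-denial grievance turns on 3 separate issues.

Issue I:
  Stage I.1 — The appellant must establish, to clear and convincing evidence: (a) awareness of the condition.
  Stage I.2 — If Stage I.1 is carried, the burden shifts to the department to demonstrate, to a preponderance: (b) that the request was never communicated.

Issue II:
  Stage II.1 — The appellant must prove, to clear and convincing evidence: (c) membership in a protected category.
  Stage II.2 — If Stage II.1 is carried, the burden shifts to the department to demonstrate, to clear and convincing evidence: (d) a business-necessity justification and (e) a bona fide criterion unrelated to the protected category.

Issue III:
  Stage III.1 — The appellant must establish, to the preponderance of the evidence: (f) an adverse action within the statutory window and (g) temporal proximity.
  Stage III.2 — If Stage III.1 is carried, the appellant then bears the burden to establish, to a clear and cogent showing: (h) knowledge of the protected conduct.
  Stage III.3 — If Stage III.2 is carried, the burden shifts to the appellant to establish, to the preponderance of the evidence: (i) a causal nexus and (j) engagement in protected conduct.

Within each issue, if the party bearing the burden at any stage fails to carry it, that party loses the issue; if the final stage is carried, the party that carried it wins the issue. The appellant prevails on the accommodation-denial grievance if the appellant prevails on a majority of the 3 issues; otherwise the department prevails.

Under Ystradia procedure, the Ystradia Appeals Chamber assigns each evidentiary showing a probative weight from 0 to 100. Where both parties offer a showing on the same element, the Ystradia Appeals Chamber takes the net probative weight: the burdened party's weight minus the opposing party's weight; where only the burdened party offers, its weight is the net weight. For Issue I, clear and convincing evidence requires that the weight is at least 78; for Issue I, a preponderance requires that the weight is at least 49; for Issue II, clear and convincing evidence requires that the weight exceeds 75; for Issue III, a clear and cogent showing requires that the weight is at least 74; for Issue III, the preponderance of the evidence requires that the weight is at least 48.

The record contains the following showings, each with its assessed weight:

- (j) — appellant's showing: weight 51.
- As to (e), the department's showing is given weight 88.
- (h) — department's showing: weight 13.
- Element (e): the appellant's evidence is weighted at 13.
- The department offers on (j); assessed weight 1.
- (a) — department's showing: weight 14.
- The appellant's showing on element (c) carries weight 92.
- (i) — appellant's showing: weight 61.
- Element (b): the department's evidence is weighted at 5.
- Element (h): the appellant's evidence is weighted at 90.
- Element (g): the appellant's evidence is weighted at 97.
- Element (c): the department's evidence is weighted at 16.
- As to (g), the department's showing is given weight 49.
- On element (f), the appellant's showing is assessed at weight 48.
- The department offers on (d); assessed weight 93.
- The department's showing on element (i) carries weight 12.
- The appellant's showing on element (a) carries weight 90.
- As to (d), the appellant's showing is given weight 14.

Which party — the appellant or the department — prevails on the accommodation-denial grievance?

— Issue I —
At Stage I.1 the appellant must meet clear and convincing evidence (weight is at least 78): on (a) the weight is 90 less the opposing 14 gives net 76, < 78, so (a) does not meet the standard.
  Stage I.1 not carried; the appellant fails its burden.
The analysis ends at Stage I.1; the department prevails on this issue.
— Issue II —
Stage II.1 — burden on appellant; standard: clear and convincing evidence (weight exceeds 75).
    (c): 92 − 16 = 76 > 75 [met]
  The appellant carries Stage II.1; the department now bears the burden.
Stage II.2 — burden on department; standard: clear and convincing evidence (weight exceeds 75).
    (d): 93 − 14 = 79 > 75 [met]
    (e): 88 − 13 = 75 ≤ 75 [not met]
  Stage II.2 not carried; the department fails its burden.
So the appellant prevails on this issue.
— Issue III —
Stage III.1 — burden on appellant; standard: the preponderance of the evidence (weight is at least 48).
    (f): 48 ≥ 48 [met]
    (g): 97 − 49 = 48 ≥ 48 [met]
  Stage III.1 is satisfied; the appellant continues to bear the burden.
Stage III.2 — burden on appellant; standard: a clear and cogent showing (weight is at least 74).
    (h): 90 − 13 = 77 ≥ 74 [met]
  All elements met. The appellant retains the burden for Stage III.3.
Stage III.3 — burden on appellant; standard: the preponderance of the evidence (weight is at least 48).
    (i): 61 − 12 = 49 ≥ 48 [met]
    (j): 51 − 1 = 50 ≥ 48 [met]
  All elements met at the final stage.
All stages carried — the appellant prevails on this issue.
Per-issue: Issue I → department; Issue II → appellant; Issue III → appellant. The appellant must prevail on a majority of issues; overall, the appellant prevails.

appellant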